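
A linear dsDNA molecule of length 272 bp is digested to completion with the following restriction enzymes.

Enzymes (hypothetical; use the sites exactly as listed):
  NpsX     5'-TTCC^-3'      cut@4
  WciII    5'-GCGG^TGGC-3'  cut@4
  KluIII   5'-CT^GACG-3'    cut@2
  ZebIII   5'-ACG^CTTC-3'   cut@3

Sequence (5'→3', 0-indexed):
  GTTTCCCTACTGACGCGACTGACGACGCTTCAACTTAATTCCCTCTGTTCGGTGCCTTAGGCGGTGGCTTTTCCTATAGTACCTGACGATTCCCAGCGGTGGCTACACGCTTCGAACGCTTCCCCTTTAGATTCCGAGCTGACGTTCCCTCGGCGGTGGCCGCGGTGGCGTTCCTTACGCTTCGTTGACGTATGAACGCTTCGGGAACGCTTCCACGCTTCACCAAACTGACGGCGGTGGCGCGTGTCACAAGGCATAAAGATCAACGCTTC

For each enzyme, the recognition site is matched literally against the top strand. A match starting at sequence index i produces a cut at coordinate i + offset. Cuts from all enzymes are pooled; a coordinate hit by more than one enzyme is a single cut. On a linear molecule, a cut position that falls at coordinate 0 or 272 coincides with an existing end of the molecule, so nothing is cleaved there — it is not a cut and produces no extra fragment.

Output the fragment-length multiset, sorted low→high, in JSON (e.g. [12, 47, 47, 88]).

[3,4,5,5,5,5,5,6,6,7,8,8,8,9,9,9,9,9,10,10,10,11,12,12,15,19,22,31]

Scan for sites:
  NpsX TTCC/4: at [2, 38, 70, 89, 119, 131, 144, 170, 210] ⇒ [6, 42, 74, 93, 123, 135, 148, 174, 214]
  WciII GCGGTGGC/4: at [60, 95, 152, 161, 233] ⇒ [64, 99, 156, 165, 237]
  KluIII CTGACG/2: at [9, 18, 82, 138, 227] ⇒ [11, 20, 84, 140, 229]
  ZebIII ACGCTTC/3: at [24, 106, 115, 176, 195, 206, 214, 265] ⇒ [27, 109, 118, 179, 198, 209, 217, 268]

All cut coordinates (distinct, sorted): [6, 11, 20, 27, 42, 64, 74, 84, 93, 99, 109, 118, 123, 135, 140, 148, 156, 165, 174, 179, 198, 209, 214, 217, 229, 237, 268]

Fragment lengths:
  [0,6): 6 bp
  [6,11): 5 bp
  [11,20): 9 bp
  [20,27): 7 bp
  [27,42): 15 bp
  [42,64): 22 bp
  [64,74): 10 bp
  [74,84): 10 bp
  [84,93): 9 bp
  [93,99): 6 bp
  [99,109): 10 bp
  [109,118): 9 bp
  [118,123): 5 bp
  [123,135): 12 bp
  [135,140): 5 bp
  [140,148): 8 bp
  [148,156): 8 bp
  [156,165): 9 bp
  [165,174): 9 bp
  [174,179): 5 bp
  [179,198): 19 bp
  [198,209): 11 bp
  [209,214): 5 bp
  [214,217): 3 bp
  [217,229): 12 bp
  [229,237): 8 bp
  [237,268): 31 bp
  [268,272): 4 bp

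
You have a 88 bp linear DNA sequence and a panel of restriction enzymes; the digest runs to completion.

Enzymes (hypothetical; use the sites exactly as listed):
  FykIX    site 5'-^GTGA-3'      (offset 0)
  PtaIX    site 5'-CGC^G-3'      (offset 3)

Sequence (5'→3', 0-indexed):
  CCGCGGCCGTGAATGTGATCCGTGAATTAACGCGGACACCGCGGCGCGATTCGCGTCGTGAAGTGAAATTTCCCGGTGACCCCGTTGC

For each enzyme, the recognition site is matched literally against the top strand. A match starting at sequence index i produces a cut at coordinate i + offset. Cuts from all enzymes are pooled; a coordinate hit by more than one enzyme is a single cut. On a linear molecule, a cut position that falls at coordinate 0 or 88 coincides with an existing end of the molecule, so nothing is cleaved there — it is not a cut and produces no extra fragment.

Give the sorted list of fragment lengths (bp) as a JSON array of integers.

[3,4,4,5,5,6,7,7,9,12,13,13]

Site scan:
  FykIX GTGA/0: at [8, 14, 21, 57, 62, 75] ⇒ [8, 14, 21, 57, 62, 75]
  PtaIX CGCG/3: at [1, 30, 39, 44, 51] ⇒ [4, 33, 42, 47, 54]

All cut coordinates (distinct, sorted): [4, 8, 14, 21, 33, 42, 47, 54, 57, 62, 75]

Fragment lengths:
  [0,4): 4 bp
  [4,8): 4 bp
  [8,14): 6 bp
  [14,21): 7 bp
  [21,33): 12 bp
  [33,42): 9 bp
  [42,47): 5 bp
  [47,54): 7 bp
  [54,57): 3 bp
  [57,62): 5 bp
  [62,75): 13 bp
  [75,88): 13 bp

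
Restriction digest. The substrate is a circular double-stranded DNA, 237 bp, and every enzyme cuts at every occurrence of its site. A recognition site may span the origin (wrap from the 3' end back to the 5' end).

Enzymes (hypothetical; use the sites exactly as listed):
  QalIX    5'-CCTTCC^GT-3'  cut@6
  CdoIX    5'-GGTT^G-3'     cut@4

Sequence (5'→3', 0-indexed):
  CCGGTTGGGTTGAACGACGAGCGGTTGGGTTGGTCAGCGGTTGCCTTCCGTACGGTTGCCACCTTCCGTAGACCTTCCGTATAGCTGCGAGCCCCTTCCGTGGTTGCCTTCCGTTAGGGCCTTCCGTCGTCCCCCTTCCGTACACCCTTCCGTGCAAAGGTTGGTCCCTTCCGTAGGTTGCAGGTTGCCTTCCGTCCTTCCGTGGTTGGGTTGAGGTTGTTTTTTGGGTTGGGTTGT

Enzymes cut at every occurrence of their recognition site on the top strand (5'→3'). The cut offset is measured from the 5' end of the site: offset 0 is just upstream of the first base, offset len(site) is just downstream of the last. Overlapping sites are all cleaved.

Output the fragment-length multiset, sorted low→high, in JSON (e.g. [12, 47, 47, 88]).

Site scan:
  QalIX (CCTTCCGT, off=6): starts [43, 61, 72, 93, 106, 119, 133, 145, 166, 187, 195] → cuts [49, 67, 78, 99, 112, 125, 139, 151, 172, 193, 201]
  CdoIX (GGTTG, off=4): starts [2, 7, 22, 27, 38, 53, 101, 158, 175, 182, 203, 208, 214, 226, 231] → cuts [6, 11, 26, 31, 42, 57, 105, 162, 179, 186, 207, 212, 218, 230, 235]

All cut coordinates (distinct, sorted): [6, 11, 26, 31, 42, 49, 57, 67, 78, 99, 105, 112, 125, 139, 151, 162, 172, 179, 186, 193, 201, 207, 212, 218, 230, 235]

Fragment lengths:
  6→11: 5 bp
  11→26: 15 bp
  26→31: 5 bp
  31→42: 11 bp
  42→49: 7 bp
  49→57: 8 bp
  57→67: 10 bp
  67→78: 11 bp
  78→99: 21 bp
  99→105: 6 bp
  105→112: 7 bp
  112→125: 13 bp
  125→139: 14 bp
  139→151: 12 bp
  151→162: 11 bp
  162→172: 10 bp
  172→179: 7 bp
  179→186: 7 bp
  186→193: 7 bp
  193→201: 8 bp
  201→207: 6 bp
  207→212: 5 bp
  212→218: 6 bp
  218→230: 12 bp
  230→235: 5 bp
  235→6 (wrap): 237-235+6 = 8 bp

[5,5,5,5,6,6,6,7,7,7,7,7,8,8,8,10,10,11,11,11,12,12,13,14,15,21]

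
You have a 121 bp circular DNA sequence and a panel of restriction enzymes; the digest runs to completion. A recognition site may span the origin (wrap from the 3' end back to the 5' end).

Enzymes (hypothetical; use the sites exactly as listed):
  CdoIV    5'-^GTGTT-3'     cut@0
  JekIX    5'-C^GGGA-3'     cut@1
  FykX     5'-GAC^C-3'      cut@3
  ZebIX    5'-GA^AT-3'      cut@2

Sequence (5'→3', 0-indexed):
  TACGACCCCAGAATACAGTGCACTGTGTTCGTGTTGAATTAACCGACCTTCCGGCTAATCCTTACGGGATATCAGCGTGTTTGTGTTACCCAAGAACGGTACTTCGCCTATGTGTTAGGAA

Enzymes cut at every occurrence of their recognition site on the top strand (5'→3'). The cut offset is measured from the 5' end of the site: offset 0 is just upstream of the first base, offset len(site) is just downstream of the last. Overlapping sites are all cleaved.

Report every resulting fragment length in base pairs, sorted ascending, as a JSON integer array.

Per-enzyme occurrences:
  CdoIV GTGTT/0: at [24, 30, 76, 82, 111] ⇒ [24, 30, 76, 82, 111]
  JekIX CGGGA/1: at [64] ⇒ [65]
  FykX GACC/3: at [3, 44] ⇒ [6, 47]
  ZebIX GAAT/2: at [10, 35, 118] ⇒ [12, 37, 120]

All cut coordinates (distinct, sorted): [6, 12, 24, 30, 37, 47, 65, 76, 82, 111, 120]

Fragment lengths:
  6→12: 6 bp
  12→24: 12 bp
  24→30: 6 bp
  30→37: 7 bp
  37→47: 10 bp
  47→65: 18 bp
  65→76: 11 bp
  76→82: 6 bp
  82→111: 29 bp
  111→120: 9 bp
  120→6 (wrap): 121-120+6 = 7 bp

[6,6,6,7,7,9,10,11,12,18,29]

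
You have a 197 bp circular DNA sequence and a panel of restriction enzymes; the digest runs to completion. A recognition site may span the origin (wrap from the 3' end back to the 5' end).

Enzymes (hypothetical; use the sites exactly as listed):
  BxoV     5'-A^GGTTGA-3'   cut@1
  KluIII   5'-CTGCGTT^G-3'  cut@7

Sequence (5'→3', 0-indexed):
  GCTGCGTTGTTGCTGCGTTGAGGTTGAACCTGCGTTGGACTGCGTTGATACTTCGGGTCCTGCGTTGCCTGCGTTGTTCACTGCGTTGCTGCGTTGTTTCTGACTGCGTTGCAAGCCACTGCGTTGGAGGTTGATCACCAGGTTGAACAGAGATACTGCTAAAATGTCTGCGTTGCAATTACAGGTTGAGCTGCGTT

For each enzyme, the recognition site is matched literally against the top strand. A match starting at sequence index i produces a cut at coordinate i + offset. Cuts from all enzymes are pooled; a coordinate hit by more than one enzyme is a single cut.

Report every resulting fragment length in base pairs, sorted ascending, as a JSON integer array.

Per-enzyme occurrences:
  BxoV AGGTTGA/1: at [20, 127, 139, 182] ⇒ [21, 128, 140, 183]
  KluIII CTGCGTTG/7: at [1, 12, 29, 39, 59, 68, 80, 88, 103, 118, 167, 190] ⇒ [0, 8, 19, 36, 46, 66, 75, 87, 95, 110, 125, 174]

All cut coordinates (distinct, sorted): [0, 8, 19, 21, 36, 46, 66, 75, 87, 95, 110, 125, 128, 140, 174, 183]

Fragments:
  0→8: 8 bp
  8→19: 11 bp
  19→21: 2 bp
  21→36: 15 bp
  36→46: 10 bp
  46→66: 20 bp
  66→75: 9 bp
  75→87: 12 bp
  87→95: 8 bp
  95→110: 15 bp
  110→125: 15 bp
  125→128: 3 bp
  128→140: 12 bp
  140→174: 34 bp
  174→183: 9 bp
  183→0 (wrap): 197-183+0 = 14 bp

[2,3,8,8,9,9,10,11,12,12,14,15,15,15,20,34]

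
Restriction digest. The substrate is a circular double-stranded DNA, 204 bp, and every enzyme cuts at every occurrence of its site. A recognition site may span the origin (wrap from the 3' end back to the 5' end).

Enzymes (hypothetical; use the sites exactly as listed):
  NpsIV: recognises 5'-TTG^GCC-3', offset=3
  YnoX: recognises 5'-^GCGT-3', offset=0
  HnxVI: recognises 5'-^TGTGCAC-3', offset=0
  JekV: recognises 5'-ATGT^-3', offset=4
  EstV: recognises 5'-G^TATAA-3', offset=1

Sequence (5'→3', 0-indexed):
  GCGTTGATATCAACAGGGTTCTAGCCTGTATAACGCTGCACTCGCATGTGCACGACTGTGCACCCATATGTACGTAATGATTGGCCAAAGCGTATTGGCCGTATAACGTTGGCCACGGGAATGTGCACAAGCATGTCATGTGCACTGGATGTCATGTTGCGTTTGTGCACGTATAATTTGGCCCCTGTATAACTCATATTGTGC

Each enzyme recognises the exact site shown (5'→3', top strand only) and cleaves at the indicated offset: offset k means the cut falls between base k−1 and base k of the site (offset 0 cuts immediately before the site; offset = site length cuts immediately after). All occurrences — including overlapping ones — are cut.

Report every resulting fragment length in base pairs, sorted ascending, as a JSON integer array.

[1,2,3,3,3,4,5,5,6,7,7,8,8,9,10,10,11,12,12,15,17,18,28]

Scan for sites:
  NpsIV TTGGCC/3: at [80, 94, 108, 177] ⇒ [83, 97, 111, 180]
  YnoX GCGT/0: at [0, 89, 158] ⇒ [0, 89, 158]
  HnxVI TGTGCAC/0: at [46, 56, 121, 138, 163] ⇒ [46, 56, 121, 138, 163]
  JekV ATGT/4: at [45, 67, 120, 132, 137, 148, 153] ⇒ [49, 71, 124, 136, 141, 152, 157]
  EstV GTATAA/1: at [27, 100, 170, 186] ⇒ [28, 101, 171, 187]

Pooled cuts: [0, 28, 46, 49, 56, 71, 83, 89, 97, 101, 111, 121, 124, 136, 138, 141, 152, 157, 158, 163, 171, 180, 187]

Fragment lengths:
  0→28: 28 bp
  28→46: 18 bp
  46→49: 3 bp
  49→56: 7 bp
  56→71: 15 bp
  71→83: 12 bp
  83→89: 6 bp
  89→97: 8 bp
  97→101: 4 bp
  101→111: 10 bp
  111→121: 10 bp
  121→124: 3 bp
  124→136: 12 bp
  136→138: 2 bp
  138→141: 3 bp
  141→152: 11 bp
  152→157: 5 bp
  157→158: 1 bp
  158→163: 5 bp
  163→171: 8 bp
  171→180: 9 bp
  180→187: 7 bp
  187→0 (wrap): 204-187+0 = 17 bp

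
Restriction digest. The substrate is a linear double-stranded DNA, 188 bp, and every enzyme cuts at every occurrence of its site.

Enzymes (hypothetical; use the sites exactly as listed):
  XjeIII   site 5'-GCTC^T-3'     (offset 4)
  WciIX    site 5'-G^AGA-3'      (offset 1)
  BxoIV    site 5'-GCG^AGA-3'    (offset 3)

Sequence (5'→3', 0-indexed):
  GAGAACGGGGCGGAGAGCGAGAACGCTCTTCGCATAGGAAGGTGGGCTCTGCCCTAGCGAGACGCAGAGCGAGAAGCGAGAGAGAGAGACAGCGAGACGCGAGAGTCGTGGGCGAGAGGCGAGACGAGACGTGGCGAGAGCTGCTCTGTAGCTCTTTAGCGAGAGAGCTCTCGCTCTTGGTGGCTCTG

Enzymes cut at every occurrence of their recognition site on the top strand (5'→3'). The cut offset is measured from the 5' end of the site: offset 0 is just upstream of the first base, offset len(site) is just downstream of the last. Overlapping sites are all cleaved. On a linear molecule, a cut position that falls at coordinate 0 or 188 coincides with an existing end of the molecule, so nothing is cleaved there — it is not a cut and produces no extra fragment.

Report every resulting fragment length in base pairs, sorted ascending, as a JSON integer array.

[1,2,2,2,2,2,2,5,6,6,7,7,7,7,7,8,8,9,10,10,10,10,12,12,13,21]

Site scan:
  XjeIII GCTCT/4: at [24, 45, 142, 150, 166, 172, 182] ⇒ [28, 49, 146, 154, 170, 176, 186]
  WciIX GAGA/1: at [0, 12, 18, 58, 70, 77, 79, 81, 83, 85, 93, 100, 113, 120, 125, 135, 160, 162] ⇒ [1, 13, 19, 59, 71, 78, 80, 82, 84, 86, 94, 101, 114, 121, 126, 136, 161, 163]
  BxoIV GCGAGA/3: at [16, 56, 68, 75, 91, 98, 111, 118, 133, 158] ⇒ [19, 59, 71, 78, 94, 101, 114, 121, 136, 161]

Pooled cuts: [1, 13, 19, 28, 49, 59, 71, 78, 80, 82, 84, 86, 94, 101, 114, 121, 126, 136, 146, 154, 161, 163, 170, 176, 186]

Fragment lengths:
  [0,1): 1 bp
  [1,13): 12 bp
  [13,19): 6 bp
  [19,28): 9 bp
  [28,49): 21 bp
  [49,59): 10 bp
  [59,71): 12 bp
  [71,78): 7 bp
  [78,80): 2 bp
  [80,82): 2 bp
  [82,84): 2 bp
  [84,86): 2 bp
  [86,94): 8 bp
  [94,101): 7 bp
  [101,114): 13 bp
  [114,121): 7 bp
  [121,126): 5 bp
  [126,136): 10 bp
  [136,146): 10 bp
  [146,154): 8 bp
  [154,161): 7 bp
  [161,163): 2 bp
  [163,170): 7 bp
  [170,176): 6 bp
  [176,186): 10 bp
  [186,188): 2 bp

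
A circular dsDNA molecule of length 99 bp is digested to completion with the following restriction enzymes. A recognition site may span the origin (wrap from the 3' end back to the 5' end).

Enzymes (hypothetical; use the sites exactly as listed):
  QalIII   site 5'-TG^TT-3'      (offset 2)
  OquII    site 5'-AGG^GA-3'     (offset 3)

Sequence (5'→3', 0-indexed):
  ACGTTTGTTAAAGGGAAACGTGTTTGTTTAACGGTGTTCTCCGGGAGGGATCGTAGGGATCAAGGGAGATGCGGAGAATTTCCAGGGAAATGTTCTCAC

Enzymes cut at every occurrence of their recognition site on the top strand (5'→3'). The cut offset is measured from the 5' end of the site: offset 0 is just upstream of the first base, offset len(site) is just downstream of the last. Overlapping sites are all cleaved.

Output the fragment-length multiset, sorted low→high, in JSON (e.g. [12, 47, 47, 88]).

[4,6,7,8,8,9,10,12,14,21]

Per-enzyme occurrences:
  QalIII TGTT/2: at [5, 20, 24, 34, 90] ⇒ [7, 22, 26, 36, 92]
  OquII AGGGA/3: at [11, 45, 54, 62, 83] ⇒ [14, 48, 57, 65, 86]

Pooled cuts: [7, 14, 22, 26, 36, 48, 57, 65, 86, 92]

Fragment lengths:
  7→14: 7 bp
  14→22: 8 bp
  22→26: 4 bp
  26→36: 10 bp
  36→48: 12 bp
  48→57: 9 bp
  57→65: 8 bp
  65→86: 21 bp
  86→92: 6 bp
  92→7 (wrap): 99-92+7 = 14 bp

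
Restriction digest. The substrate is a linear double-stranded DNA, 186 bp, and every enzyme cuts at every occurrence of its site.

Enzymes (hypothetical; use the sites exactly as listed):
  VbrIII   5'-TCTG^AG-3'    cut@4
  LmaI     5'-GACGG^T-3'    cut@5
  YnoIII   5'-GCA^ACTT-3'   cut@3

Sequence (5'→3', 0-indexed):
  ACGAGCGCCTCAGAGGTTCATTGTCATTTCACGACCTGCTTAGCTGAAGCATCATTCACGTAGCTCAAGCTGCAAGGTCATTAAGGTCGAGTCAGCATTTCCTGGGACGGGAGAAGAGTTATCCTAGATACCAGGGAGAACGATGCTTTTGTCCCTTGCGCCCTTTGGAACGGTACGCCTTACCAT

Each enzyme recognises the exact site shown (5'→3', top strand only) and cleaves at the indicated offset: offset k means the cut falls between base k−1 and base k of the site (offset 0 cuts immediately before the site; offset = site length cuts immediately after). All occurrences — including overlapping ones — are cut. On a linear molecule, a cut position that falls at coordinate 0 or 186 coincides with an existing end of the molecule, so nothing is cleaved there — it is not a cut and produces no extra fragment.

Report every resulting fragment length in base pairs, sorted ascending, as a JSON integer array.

[186]

Per-enzyme occurrences:
  VbrIII (TCTGAG, off=4): no sites
  LmaI (GACGGT, off=5): no sites
  YnoIII (GCAACTT, off=3): no sites

All cut coordinates (distinct, sorted): ∅

Fragment lengths:
  no cuts → one linear fragment of 186 bp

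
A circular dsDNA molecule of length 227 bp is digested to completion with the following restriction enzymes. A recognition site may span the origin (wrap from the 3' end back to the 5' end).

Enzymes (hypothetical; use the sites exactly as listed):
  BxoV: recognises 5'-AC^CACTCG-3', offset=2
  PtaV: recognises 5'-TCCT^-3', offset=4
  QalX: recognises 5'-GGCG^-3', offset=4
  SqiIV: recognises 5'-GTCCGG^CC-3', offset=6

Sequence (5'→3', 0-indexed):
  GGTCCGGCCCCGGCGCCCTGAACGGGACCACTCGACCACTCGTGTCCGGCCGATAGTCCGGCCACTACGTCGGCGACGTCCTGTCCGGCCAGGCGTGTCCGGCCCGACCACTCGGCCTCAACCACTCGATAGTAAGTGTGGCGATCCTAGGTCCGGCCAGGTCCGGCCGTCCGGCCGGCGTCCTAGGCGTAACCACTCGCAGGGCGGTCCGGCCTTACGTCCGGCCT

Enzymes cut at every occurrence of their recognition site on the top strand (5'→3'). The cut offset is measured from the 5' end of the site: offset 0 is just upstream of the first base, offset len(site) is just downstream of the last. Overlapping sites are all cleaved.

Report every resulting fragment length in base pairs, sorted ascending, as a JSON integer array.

[4,4,5,5,6,6,6,6,7,7,7,8,8,8,8,10,10,12,12,13,13,13,14,14,21]

Site scan:
  BxoV (ACCACTCG, off=2): starts [26, 34, 106, 120, 191] → cuts [28, 36, 108, 122, 193]
  PtaV (TCCT, off=4): starts [78, 144, 180] → cuts [82, 148, 184]
  QalX (GGCG, off=4): starts [11, 71, 91, 139, 176, 185, 202] → cuts [15, 75, 95, 143, 180, 189, 206]
  SqiIV (GTCCGGCC, off=6): starts [1, 43, 55, 82, 96, 150, 160, 168, 206, 218] → cuts [7, 49, 61, 88, 102, 156, 166, 174, 212, 224]

Pooled cuts: [7, 15, 28, 36, 49, 61, 75, 82, 88, 95, 102, 108, 122, 143, 148, 156, 166, 174, 180, 184, 189, 193, 206, 212, 224]

Fragment lengths:
  7→15: 8 bp
  15→28: 13 bp
  28→36: 8 bp
  36→49: 13 bp
  49→61: 12 bp
  61→75: 14 bp
  75→82: 7 bp
  82→88: 6 bp
  88→95: 7 bp
  95→102: 7 bp
  102→108: 6 bp
  108→122: 14 bp
  122→143: 21 bp
  143→148: 5 bp
  148→156: 8 bp
  156→166: 10 bp
  166→174: 8 bp
  174→180: 6 bp
  180→184: 4 bp
  184→189: 5 bp
  189→193: 4 bp
  193→206: 13 bp
  206→212: 6 bp
  212→224: 12 bp
  224→7 (wrap): 227-224+7 = 10 bp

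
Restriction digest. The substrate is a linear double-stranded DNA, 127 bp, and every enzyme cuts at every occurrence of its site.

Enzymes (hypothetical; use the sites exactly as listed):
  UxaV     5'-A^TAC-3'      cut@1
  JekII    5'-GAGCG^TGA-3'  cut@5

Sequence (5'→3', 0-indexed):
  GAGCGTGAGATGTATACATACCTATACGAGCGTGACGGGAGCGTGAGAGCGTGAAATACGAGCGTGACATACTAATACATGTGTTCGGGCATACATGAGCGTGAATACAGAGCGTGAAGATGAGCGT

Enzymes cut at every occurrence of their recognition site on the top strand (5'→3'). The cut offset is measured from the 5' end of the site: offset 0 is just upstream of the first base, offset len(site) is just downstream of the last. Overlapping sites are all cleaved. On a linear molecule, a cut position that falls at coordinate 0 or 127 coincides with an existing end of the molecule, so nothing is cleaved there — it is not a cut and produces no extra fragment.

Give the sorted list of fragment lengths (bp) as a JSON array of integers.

Per-enzyme occurrences:
  UxaV (ATAC, off=1): starts [13, 17, 23, 55, 68, 74, 90, 104] → cuts [14, 18, 24, 56, 69, 75, 91, 105]
  JekII (GAGCGTGA, off=5): starts [0, 27, 38, 46, 59, 96, 109] → cuts [5, 32, 43, 51, 64, 101, 114]

Pooled cuts: [5, 14, 18, 24, 32, 43, 51, 56, 64, 69, 75, 91, 101, 105, 114]

Fragment lengths:
  [0,5): 5 bp
  [5,14): 9 bp
  [14,18): 4 bp
  [18,24): 6 bp
  [24,32): 8 bp
  [32,43): 11 bp
  [43,51): 8 bp
  [51,56): 5 bp
  [56,64): 8 bp
  [64,69): 5 bp
  [69,75): 6 bp
  [75,91): 16 bp
  [91,101): 10 bp
  [101,105): 4 bp
  [105,114): 9 bp
  [114,127): 13 bp

[4,4,5,5,5,6,6,8,8,8,9,9,10,11,13,16]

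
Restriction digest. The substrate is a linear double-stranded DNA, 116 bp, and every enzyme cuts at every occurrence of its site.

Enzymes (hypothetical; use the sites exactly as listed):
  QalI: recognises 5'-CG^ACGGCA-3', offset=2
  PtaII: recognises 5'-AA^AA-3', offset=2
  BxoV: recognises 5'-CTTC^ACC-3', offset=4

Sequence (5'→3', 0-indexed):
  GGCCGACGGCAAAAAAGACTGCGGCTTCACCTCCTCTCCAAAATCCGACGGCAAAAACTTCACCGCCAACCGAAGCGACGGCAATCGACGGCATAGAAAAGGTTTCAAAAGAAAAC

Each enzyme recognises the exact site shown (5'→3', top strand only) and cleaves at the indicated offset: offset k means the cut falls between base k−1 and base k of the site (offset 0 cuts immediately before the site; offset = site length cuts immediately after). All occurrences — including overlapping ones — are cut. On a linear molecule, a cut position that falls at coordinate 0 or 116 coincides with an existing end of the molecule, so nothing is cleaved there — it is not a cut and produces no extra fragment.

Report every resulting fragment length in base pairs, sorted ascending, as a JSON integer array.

Per-enzyme occurrences:
  QalI (CGACGGCA, off=2): starts [3, 45, 75, 85] → cuts [5, 47, 77, 87]
  PtaII (AAAA, off=2): starts [10, 11, 12, 39, 52, 53, 96, 106, 111] → cuts [12, 13, 14, 41, 54, 55, 98, 108, 113]
  BxoV (CTTCACC, off=4): starts [24, 57] → cuts [28, 61]

Pooled cuts: [5, 12, 13, 14, 28, 41, 47, 54, 55, 61, 77, 87, 98, 108, 113]

Fragments:
  [0,5): 5 bp
  [5,12): 7 bp
  [12,13): 1 bp
  [13,14): 1 bp
  [14,28): 14 bp
  [28,41): 13 bp
  [41,47): 6 bp
  [47,54): 7 bp
  [54,55): 1 bp
  [55,61): 6 bp
  [61,77): 16 bp
  [77,87): 10 bp
  [87,98): 11 bp
  [98,108): 10 bp
  [108,113): 5 bp
  [113,116): 3 bp

[1,1,1,3,5,5,6,6,7,7,10,10,11,13,14,16]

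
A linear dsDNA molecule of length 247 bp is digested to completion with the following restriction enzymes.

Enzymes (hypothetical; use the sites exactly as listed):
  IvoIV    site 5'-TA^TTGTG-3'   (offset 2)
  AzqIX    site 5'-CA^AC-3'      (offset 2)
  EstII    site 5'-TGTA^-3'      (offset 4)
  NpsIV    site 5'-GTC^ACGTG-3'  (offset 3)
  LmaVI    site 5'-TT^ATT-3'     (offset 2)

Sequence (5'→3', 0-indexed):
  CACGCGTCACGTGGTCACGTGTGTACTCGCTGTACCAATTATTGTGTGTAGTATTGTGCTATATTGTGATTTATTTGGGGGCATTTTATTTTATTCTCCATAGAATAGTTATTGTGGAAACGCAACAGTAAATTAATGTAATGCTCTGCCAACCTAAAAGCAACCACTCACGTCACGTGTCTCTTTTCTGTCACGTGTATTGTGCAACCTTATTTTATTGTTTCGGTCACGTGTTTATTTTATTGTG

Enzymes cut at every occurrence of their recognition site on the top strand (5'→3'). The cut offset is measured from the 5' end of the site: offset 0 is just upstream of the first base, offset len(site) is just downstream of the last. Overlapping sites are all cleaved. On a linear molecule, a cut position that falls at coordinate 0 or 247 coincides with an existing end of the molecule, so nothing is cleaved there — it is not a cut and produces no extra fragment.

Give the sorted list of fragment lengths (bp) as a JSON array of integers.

[1,1,1,3,5,5,5,5,5,6,7,7,8,8,8,9,9,9,9,10,11,11,12,12,13,15,16,18,18]

Scan for sites:
  IvoIV TATTGTG/2: at [39, 51, 61, 109, 197, 240] ⇒ [41, 53, 63, 111, 199, 242]
  AzqIX CAAC/2: at [122, 149, 160, 204] ⇒ [124, 151, 162, 206]
  EstII TGTA/4: at [21, 30, 46, 136, 195] ⇒ [25, 34, 50, 140, 199]
  NpsIV GTCACGTG/3: at [5, 13, 171, 189, 225] ⇒ [8, 16, 174, 192, 228]
  LmaVI TTATT/2: at [38, 70, 85, 90, 108, 209, 214, 234, 239] ⇒ [40, 72, 87, 92, 110, 211, 216, 236, 241]

All cut coordinates (distinct, sorted): [8, 16, 25, 34, 40, 41, 50, 53, 63, 72, 87, 92, 110, 111, 124, 140, 151, 162, 174, 192, 199, 206, 211, 216, 228, 236, 241, 242]

Fragments:
  [0,8): 8 bp
  [8,16): 8 bp
  [16,25): 9 bp
  [25,34): 9 bp
  [34,40): 6 bp
  [40,41): 1 bp
  [41,50): 9 bp
  [50,53): 3 bp
  [53,63): 10 bp
  [63,72): 9 bp
  [72,87): 15 bp
  [87,92): 5 bp
  [92,110): 18 bp
  [110,111): 1 bp
  [111,124): 13 bp
  [124,140): 16 bp
  [140,151): 11 bp
  [151,162): 11 bp
  [162,174): 12 bp
  [174,192): 18 bp
  [192,199): 7 bp
  [199,206): 7 bp
  [206,211): 5 bp
  [211,216): 5 bp
  [216,228): 12 bp
  [228,236): 8 bp
  [236,241): 5 bp
  [241,242): 1 bp
  [242,247): 5 bp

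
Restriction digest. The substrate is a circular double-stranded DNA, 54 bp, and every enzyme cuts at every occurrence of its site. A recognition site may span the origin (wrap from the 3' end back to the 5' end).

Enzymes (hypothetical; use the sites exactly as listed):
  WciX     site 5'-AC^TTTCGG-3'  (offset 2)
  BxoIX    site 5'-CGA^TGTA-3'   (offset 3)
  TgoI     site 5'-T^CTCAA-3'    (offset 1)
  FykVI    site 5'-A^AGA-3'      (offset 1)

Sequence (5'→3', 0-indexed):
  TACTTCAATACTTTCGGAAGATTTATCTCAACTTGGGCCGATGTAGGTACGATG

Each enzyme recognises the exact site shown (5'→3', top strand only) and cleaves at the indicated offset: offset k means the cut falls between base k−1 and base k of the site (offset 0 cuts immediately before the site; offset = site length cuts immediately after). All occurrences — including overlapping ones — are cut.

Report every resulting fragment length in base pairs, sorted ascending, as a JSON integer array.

Scan for sites:
  WciX ACTTTCGG/2: at [9] ⇒ [11]
  BxoIX CGATGTA/3: at [38, 49] ⇒ [41, 52]
  TgoI TCTCAA/1: at [25] ⇒ [26]
  FykVI AAGA/1: at [17] ⇒ [18]

All cut coordinates (distinct, sorted): [11, 18, 26, 41, 52]

Fragments:
  11→18: 7 bp
  18→26: 8 bp
  26→41: 15 bp
  41→52: 11 bp
  52→11 (wrap): 54-52+11 = 13 bp

[7,8,11,13,15]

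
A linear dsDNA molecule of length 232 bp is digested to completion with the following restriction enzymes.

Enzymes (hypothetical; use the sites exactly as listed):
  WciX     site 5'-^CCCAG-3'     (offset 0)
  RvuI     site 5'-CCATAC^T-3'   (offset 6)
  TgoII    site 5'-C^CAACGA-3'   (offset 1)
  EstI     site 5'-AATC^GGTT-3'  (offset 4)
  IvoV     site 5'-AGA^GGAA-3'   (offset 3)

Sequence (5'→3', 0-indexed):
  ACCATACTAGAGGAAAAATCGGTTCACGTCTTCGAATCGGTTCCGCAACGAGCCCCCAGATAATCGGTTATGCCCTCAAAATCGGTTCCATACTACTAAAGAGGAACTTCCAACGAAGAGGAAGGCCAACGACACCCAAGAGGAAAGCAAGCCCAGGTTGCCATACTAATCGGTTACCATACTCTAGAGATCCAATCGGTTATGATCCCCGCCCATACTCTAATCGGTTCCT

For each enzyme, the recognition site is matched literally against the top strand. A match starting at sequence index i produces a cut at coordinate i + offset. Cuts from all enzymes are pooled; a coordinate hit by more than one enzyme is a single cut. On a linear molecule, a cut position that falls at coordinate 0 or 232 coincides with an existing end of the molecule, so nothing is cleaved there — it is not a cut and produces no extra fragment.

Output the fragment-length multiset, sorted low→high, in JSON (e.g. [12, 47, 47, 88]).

[4,5,7,7,7,7,8,9,9,9,10,10,11,11,15,15,15,16,18,18,21]

Site scan:
  WciX CCCAG/0: at [54, 151] ⇒ [54, 151]
  RvuI CCATACT/6: at [1, 87, 160, 176, 212] ⇒ [7, 93, 166, 182, 218]
  TgoII CCAACGA/1: at [109, 125] ⇒ [110, 126]
  EstI AATCGGTT/4: at [16, 34, 61, 79, 167, 193, 221] ⇒ [20, 38, 65, 83, 171, 197, 225]
  IvoV AGAGGAA/3: at [8, 99, 116, 138] ⇒ [11, 102, 119, 141]

All cut coordinates (distinct, sorted): [7, 11, 20, 38, 54, 65, 83, 93, 102, 110, 119, 126, 141, 151, 166, 171, 182, 197, 218, 225]

Fragment lengths:
  [0,7): 7 bp
  [7,11): 4 bp
  [11,20): 9 bp
  [20,38): 18 bp
  [38,54): 16 bp
  [54,65): 11 bp
  [65,83): 18 bp
  [83,93): 10 bp
  [93,102): 9 bp
  [102,110): 8 bp
  [110,119): 9 bp
  [119,126): 7 bp
  [126,141): 15 bp
  [141,151): 10 bp
  [151,166): 15 bp
  [166,171): 5 bp
  [171,182): 11 bp
  [182,197): 15 bp
  [197,218): 21 bp
  [218,225): 7 bp
  [225,232): 7 bp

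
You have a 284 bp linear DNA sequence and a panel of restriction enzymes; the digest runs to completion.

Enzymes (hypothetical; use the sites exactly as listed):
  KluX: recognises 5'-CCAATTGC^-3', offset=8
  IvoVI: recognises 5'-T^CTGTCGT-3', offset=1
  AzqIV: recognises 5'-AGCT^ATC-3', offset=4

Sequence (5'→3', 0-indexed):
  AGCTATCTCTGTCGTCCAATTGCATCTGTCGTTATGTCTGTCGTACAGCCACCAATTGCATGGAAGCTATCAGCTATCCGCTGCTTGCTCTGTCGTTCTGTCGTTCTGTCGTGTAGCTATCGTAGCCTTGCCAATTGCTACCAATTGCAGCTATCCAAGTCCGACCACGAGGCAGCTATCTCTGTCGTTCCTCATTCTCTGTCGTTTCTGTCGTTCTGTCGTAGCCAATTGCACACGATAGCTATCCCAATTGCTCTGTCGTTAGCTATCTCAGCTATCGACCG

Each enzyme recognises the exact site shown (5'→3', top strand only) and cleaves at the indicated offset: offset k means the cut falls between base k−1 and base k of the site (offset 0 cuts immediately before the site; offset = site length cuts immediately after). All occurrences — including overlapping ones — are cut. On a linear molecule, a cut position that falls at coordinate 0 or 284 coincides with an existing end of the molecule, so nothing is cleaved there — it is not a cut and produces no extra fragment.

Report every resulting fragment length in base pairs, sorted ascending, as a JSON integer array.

[1,2,4,4,4,4,7,8,8,8,8,9,9,9,10,11,11,12,12,13,14,15,17,17,20,22,25]

Per-enzyme occurrences:
  KluX (CCAATTGC, off=8): starts [15, 51, 130, 140, 224, 246] → cuts [23, 59, 138, 148, 232, 254]
  IvoVI (TCTGTCGT, off=1): starts [7, 24, 36, 88, 96, 104, 180, 197, 206, 214, 254] → cuts [8, 25, 37, 89, 97, 105, 181, 198, 207, 215, 255]
  AzqIV (AGCTATC, off=4): starts [0, 64, 71, 114, 148, 173, 239, 263, 272] → cuts [4, 68, 75, 118, 152, 177, 243, 267, 276]

Pooled cuts: [4, 8, 23, 25, 37, 59, 68, 75, 89, 97, 105, 118, 138, 148, 152, 177, 181, 198, 207, 215, 232, 243, 254, 255, 267, 276]

Fragment lengths:
  [0,4): 4 bp
  [4,8): 4 bp
  [8,23): 15 bp
  [23,25): 2 bp
  [25,37): 12 bp
  [37,59): 22 bp
  [59,68): 9 bp
  [68,75): 7 bp
  [75,89): 14 bp
  [89,97): 8 bp
  [97,105): 8 bp
  [105,118): 13 bp
  [118,138): 20 bp
  [138,148): 10 bp
  [148,152): 4 bp
  [152,177): 25 bp
  [177,181): 4 bp
  [181,198): 17 bp
  [198,207): 9 bp
  [207,215): 8 bp
  [215,232): 17 bp
  [232,243): 11 bp
  [243,254): 11 bp
  [254,255): 1 bp
  [255,267): 12 bp
  [267,276): 9 bp
  [276,284): 8 bp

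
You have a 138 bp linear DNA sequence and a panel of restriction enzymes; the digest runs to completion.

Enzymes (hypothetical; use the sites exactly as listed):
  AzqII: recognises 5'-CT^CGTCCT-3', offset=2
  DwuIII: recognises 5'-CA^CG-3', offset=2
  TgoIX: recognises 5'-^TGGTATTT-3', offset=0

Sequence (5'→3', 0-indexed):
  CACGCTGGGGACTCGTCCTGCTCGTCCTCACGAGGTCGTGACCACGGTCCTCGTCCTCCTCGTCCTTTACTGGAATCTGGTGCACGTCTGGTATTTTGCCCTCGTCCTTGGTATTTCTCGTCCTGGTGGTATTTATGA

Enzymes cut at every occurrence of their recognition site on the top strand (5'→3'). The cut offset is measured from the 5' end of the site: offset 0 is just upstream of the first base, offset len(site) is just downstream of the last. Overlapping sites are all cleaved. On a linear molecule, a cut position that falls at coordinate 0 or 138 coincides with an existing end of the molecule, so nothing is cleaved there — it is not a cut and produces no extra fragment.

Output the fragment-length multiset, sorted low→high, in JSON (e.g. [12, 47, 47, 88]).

[2,4,6,7,8,8,9,9,10,11,12,14,14,24]

Scan for sites:
  AzqII CTCGTCCT/2: at [11, 20, 49, 58, 100, 116] ⇒ [13, 22, 51, 60, 102, 118]
  DwuIII CACG/2: at [0, 28, 42, 82] ⇒ [2, 30, 44, 84]
  TgoIX TGGTATTT/0: at [88, 108, 126] ⇒ [88, 108, 126]

All cut coordinates (distinct, sorted): [2, 13, 22, 30, 44, 51, 60, 84, 88, 102, 108, 118, 126]

Fragments:
  [0,2): 2 bp
  [2,13): 11 bp
  [13,22): 9 bp
  [22,30): 8 bp
  [30,44): 14 bp
  [44,51): 7 bp
  [51,60): 9 bp
  [60,84): 24 bp
  [84,88): 4 bp
  [88,102): 14 bp
  [102,108): 6 bp
  [108,118): 10 bp
  [118,126): 8 bp
  [126,138): 12 bp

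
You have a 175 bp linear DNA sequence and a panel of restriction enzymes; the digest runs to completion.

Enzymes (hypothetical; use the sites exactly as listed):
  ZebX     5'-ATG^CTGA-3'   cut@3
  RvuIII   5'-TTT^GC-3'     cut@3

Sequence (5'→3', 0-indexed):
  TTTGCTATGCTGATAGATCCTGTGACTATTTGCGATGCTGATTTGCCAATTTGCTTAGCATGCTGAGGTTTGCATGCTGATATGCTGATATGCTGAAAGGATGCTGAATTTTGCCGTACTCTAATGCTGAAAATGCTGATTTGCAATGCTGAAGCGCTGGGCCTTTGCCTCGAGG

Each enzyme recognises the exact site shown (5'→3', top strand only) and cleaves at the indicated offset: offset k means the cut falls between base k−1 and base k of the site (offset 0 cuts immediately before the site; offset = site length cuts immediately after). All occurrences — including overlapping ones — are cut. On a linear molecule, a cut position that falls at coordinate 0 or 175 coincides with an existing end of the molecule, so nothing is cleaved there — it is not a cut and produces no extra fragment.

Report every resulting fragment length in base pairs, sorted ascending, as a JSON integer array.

[3,5,6,6,6,7,7,8,8,8,9,9,9,9,10,11,14,18,22]

Per-enzyme occurrences:
  ZebX ATGCTGA/3: at [6, 34, 59, 73, 81, 89, 100, 123, 132, 145] ⇒ [9, 37, 62, 76, 84, 92, 103, 126, 135, 148]
  RvuIII TTTGC/3: at [0, 28, 41, 49, 68, 109, 139, 163] ⇒ [3, 31, 44, 52, 71, 112, 142, 166]

Pooled cuts: [3, 9, 31, 37, 44, 52, 62, 71, 76, 84, 92, 103, 112, 126, 135, 142, 148, 166]

Fragments:
  [0,3): 3 bp
  [3,9): 6 bp
  [9,31): 22 bp
  [31,37): 6 bp
  [37,44): 7 bp
  [44,52): 8 bp
  [52,62): 10 bp
  [62,71): 9 bp
  [71,76): 5 bp
  [76,84): 8 bp
  [84,92): 8 bp
  [92,103): 11 bp
  [103,112): 9 bp
  [112,126): 14 bp
  [126,135): 9 bp
  [135,142): 7 bp
  [142,148): 6 bp
  [148,166): 18 bp
  [166,175): 9 bp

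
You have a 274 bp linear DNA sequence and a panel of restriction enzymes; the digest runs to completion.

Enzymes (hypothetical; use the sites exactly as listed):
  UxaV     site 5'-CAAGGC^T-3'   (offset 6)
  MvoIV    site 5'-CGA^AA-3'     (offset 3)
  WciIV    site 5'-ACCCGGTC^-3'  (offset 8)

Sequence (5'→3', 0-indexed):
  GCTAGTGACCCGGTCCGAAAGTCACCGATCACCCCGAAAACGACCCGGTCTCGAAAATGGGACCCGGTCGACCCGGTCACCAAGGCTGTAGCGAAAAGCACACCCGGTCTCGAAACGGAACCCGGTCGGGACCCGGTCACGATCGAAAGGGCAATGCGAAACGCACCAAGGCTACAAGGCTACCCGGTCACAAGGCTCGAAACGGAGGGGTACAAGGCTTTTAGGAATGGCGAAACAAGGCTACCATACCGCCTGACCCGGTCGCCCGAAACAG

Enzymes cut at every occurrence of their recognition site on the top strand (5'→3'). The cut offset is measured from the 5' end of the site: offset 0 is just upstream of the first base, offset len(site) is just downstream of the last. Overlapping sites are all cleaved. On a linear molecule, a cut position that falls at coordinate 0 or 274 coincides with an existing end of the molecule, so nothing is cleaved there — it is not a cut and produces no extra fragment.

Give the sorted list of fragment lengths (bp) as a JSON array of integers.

Site scan:
  UxaV CAAGGCT/6: at [80, 166, 174, 190, 212, 235] ⇒ [86, 172, 180, 196, 218, 241]
  MvoIV CGAAA/3: at [15, 34, 51, 91, 110, 143, 156, 197, 230, 266] ⇒ [18, 37, 54, 94, 113, 146, 159, 200, 233, 269]
  WciIV ACCCGGTC/8: at [7, 42, 61, 70, 101, 119, 130, 181, 255] ⇒ [15, 50, 69, 78, 109, 127, 138, 189, 263]

All cut coordinates (distinct, sorted): [15, 18, 37, 50, 54, 69, 78, 86, 94, 109, 113, 127, 138, 146, 159, 172, 180, 189, 196, 200, 218, 233, 241, 263, 269]

Fragment lengths:
  [0,15): 15 bp
  [15,18): 3 bp
  [18,37): 19 bp
  [37,50): 13 bp
  [50,54): 4 bp
  [54,69): 15 bp
  [69,78): 9 bp
  [78,86): 8 bp
  [86,94): 8 bp
  [94,109): 15 bp
  [109,113): 4 bp
  [113,127): 14 bp
  [127,138): 11 bp
  [138,146): 8 bp
  [146,159): 13 bp
  [159,172): 13 bp
  [172,180): 8 bp
  [180,189): 9 bp
  [189,196): 7 bp
  [196,200): 4 bp
  [200,218): 18 bp
  [218,233): 15 bp
  [233,241): 8 bp
  [241,263): 22 bp
  [263,269): 6 bp
  [269,274): 5 bp

[3,4,4,4,5,6,7,8,8,8,8,8,9,9,11,13,13,13,14,15,15,15,15,18,19,22]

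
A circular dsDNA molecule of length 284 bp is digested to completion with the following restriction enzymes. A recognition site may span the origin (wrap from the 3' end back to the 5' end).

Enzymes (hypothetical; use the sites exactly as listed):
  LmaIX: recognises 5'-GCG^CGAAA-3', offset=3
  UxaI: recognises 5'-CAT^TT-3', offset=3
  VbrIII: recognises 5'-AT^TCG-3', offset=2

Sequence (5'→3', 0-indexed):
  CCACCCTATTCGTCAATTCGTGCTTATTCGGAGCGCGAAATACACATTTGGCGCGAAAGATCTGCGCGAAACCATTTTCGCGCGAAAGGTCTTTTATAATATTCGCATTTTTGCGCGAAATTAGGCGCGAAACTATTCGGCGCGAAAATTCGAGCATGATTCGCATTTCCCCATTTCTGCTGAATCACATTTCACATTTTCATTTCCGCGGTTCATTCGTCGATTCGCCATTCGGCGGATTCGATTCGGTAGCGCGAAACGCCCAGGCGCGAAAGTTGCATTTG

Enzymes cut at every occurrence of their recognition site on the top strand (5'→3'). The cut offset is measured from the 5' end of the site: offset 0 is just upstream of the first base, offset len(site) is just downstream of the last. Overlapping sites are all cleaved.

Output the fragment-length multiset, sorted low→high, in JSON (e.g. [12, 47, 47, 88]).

[5,6,6,6,6,6,7,7,7,7,7,8,8,8,8,9,9,9,9,10,11,12,12,12,12,13,13,15,16,20]

Per-enzyme occurrences:
  LmaIX (GCGCGAAA, off=3): starts [32, 50, 63, 79, 112, 124, 139, 251, 266] → cuts [35, 53, 66, 82, 115, 127, 142, 254, 269]
  UxaI (CATTT, off=3): starts [44, 72, 105, 163, 171, 187, 194, 200, 278] → cuts [47, 75, 108, 166, 174, 190, 197, 203, 281]
  VbrIII (ATTCG, off=2): starts [7, 15, 25, 100, 134, 147, 158, 214, 222, 229, 238, 243] → cuts [9, 17, 27, 102, 136, 149, 160, 216, 224, 231, 240, 245]

All cut coordinates (distinct, sorted): [9, 17, 27, 35, 47, 53, 66, 75, 82, 102, 108, 115, 127, 136, 142, 149, 160, 166, 174, 190, 197, 203, 216, 224, 231, 240, 245, 254, 269, 281]

Fragments:
  9→17: 8 bp
  17→27: 10 bp
  27→35: 8 bp
  35→47: 12 bp
  47→53: 6 bp
  53→66: 13 bp
  66→75: 9 bp
  75→82: 7 bp
  82→102: 20 bp
  102→108: 6 bp
  108→115: 7 bp
  115→127: 12 bp
  127→136: 9 bp
  136→142: 6 bp
  142→149: 7 bp
  149→160: 11 bp
  160→166: 6 bp
  166→174: 8 bp
  174→190: 16 bp
  190→197: 7 bp
  197→203: 6 bp
  203→216: 13 bp
  216→224: 8 bp
  224→231: 7 bp
  231→240: 9 bp
  240→245: 5 bp
  245→254: 9 bp
  254→269: 15 bp
  269→281: 12 bp
  281→9 (wrap): 284-281+9 = 12 bp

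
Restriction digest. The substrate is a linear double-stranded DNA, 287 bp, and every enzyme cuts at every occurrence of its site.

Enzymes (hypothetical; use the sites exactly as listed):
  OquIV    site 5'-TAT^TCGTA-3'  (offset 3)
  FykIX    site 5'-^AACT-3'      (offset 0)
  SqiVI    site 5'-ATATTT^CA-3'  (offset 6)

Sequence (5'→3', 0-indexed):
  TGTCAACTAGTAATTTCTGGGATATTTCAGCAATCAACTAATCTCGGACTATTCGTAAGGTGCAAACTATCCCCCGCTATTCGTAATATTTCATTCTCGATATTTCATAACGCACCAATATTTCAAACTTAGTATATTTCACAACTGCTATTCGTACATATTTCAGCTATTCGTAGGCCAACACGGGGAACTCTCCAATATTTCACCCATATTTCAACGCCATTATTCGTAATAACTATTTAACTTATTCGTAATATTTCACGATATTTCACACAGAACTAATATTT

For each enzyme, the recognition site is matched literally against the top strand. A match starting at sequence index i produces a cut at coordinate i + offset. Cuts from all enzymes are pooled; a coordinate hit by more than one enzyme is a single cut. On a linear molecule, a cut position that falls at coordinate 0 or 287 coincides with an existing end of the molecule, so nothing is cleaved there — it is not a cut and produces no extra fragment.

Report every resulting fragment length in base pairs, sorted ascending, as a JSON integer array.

[2,3,4,7,7,7,7,8,8,9,10,11,11,11,11,12,12,12,14,14,15,16,17,18,18,23]

Scan for sites:
  OquIV TATTCGTA/3: at [49, 77, 148, 167, 223, 245] ⇒ [52, 80, 151, 170, 226, 248]
  FykIX AACT/0: at [4, 35, 64, 125, 142, 188, 233, 241, 276] ⇒ [4, 35, 64, 125, 142, 188, 233, 241, 276]
  SqiVI ATATTTCA/6: at [21, 85, 99, 117, 133, 157, 197, 208, 253, 263] ⇒ [27, 91, 105, 123, 139, 163, 203, 214, 259, 269]

Pooled cuts: [4, 27, 35, 52, 64, 80, 91, 105, 123, 125, 139, 142, 151, 163, 170, 188, 203, 214, 226, 233, 241, 248, 259, 269, 276]

Fragments:
  [0,4): 4 bp
  [4,27): 23 bp
  [27,35): 8 bp
  [35,52): 17 bp
  [52,64): 12 bp
  [64,80): 16 bp
  [80,91): 11 bp
  [91,105): 14 bp
  [105,123): 18 bp
  [123,125): 2 bp
  [125,139): 14 bp
  [139,142): 3 bp
  [142,151): 9 bp
  [151,163): 12 bp
  [163,170): 7 bp
  [170,188): 18 bp
  [188,203): 15 bp
  [203,214): 11 bp
  [214,226): 12 bp
  [226,233): 7 bp
  [233,241): 8 bp
  [241,248): 7 bp
  [248,259): 11 bp
  [259,269): 10 bp
  [269,276): 7 bp
  [276,287): 11 bp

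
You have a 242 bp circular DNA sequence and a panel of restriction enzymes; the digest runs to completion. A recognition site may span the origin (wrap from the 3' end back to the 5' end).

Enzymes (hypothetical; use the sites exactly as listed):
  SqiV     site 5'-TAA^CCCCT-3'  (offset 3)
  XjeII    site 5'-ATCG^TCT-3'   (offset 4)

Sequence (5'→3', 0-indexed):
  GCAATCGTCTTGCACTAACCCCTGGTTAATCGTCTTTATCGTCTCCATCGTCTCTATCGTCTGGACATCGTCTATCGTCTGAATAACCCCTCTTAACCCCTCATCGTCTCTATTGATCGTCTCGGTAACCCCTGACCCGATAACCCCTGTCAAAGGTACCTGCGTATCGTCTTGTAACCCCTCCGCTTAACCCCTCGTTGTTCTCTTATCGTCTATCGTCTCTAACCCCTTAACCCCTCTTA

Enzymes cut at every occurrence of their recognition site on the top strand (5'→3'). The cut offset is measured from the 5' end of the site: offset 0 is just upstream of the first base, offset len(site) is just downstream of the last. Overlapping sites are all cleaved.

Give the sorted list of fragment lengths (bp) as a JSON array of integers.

Site scan:
  SqiV TAACCCCT/3: at [15, 83, 93, 125, 140, 174, 187, 222, 230] ⇒ [18, 86, 96, 128, 143, 177, 190, 225, 233]
  XjeII ATCGTCT/4: at [3, 28, 37, 46, 55, 66, 73, 102, 115, 165, 207, 214] ⇒ [7, 32, 41, 50, 59, 70, 77, 106, 119, 169, 211, 218]

All cut coordinates (distinct, sorted): [7, 18, 32, 41, 50, 59, 70, 77, 86, 96, 106, 119, 128, 143, 169, 177, 190, 211, 218, 225, 233]

Fragments:
  7→18: 11 bp
  18→32: 14 bp
  32→41: 9 bp
  41→50: 9 bp
  50→59: 9 bp
  59→70: 11 bp
  70→77: 7 bp
  77→86: 9 bp
  86→96: 10 bp
  96→106: 10 bp
  106→119: 13 bp
  119→128: 9 bp
  128→143: 15 bp
  143→169: 26 bp
  169→177: 8 bp
  177→190: 13 bp
  190→211: 21 bp
  211→218: 7 bp
  218→225: 7 bp
  225→233: 8 bp
  233→7 (wrap): 242-233+7 = 16 bp

[7,7,7,8,8,9,9,9,9,9,10,10,11,11,13,13,14,15,16,21,26]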